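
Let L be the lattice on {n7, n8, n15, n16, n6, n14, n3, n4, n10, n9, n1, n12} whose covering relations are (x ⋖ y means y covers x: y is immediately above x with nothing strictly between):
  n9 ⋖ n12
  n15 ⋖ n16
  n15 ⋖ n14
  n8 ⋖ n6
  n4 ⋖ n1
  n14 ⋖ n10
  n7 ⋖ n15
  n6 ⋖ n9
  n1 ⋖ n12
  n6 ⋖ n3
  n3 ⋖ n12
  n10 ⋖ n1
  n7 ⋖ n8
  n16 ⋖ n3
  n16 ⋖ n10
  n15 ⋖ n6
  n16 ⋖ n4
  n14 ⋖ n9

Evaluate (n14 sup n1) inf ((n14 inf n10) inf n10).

n14

n14 ∨ n1 = n1
n14 ∧ n10 = n14
n14 ∧ n10 = n14
n1 ∧ n14 = n14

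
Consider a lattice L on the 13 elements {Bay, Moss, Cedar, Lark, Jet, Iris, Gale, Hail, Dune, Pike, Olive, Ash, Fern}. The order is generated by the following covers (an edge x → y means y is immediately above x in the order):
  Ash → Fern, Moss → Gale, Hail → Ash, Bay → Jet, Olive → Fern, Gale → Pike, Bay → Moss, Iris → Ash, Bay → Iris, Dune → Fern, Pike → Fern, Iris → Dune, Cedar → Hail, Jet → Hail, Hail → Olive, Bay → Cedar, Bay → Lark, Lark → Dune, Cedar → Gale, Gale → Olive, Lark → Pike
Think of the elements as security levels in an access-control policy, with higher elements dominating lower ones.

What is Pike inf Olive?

Gale

Common lower bounds of {Pike, Olive}: Bay, Cedar, Gale, Moss.
The greatest among these is Gale.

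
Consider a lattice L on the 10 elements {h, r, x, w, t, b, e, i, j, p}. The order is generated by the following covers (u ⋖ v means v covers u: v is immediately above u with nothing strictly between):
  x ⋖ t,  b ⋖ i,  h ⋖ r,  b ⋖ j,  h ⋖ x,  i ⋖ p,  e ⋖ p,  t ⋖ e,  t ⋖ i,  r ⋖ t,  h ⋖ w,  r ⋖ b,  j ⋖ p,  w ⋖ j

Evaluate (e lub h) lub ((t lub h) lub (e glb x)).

e

e ∨ h = e
t ∨ h = t
e ∧ x = x
t ∨ x = t
e ∨ t = e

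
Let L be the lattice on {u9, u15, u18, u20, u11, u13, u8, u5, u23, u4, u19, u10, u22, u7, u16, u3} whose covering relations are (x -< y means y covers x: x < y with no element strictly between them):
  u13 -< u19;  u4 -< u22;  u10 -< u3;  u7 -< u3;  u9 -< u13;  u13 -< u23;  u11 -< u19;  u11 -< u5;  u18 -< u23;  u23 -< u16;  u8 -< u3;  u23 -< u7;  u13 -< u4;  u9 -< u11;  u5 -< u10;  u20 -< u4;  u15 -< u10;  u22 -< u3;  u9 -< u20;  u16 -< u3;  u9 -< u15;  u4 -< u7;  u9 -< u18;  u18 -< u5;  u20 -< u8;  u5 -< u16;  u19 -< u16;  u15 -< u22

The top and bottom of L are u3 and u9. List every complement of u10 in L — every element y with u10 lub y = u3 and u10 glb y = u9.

u13, u20, u4, u8

Need y with u10 ∨ y = u3 and u10 ∧ y = u9.
Checking each element gives: u13, u20, u4, u8.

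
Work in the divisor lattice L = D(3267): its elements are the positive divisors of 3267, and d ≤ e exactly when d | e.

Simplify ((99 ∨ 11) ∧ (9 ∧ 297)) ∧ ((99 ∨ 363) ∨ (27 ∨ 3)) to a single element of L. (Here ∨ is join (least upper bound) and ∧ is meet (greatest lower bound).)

99 ∨ 11 = 99
9 ∧ 297 = 9
99 ∧ 9 = 9
99 ∨ 363 = 1089
27 ∨ 3 = 27
1089 ∨ 27 = 3267
9 ∧ 3267 = 9

9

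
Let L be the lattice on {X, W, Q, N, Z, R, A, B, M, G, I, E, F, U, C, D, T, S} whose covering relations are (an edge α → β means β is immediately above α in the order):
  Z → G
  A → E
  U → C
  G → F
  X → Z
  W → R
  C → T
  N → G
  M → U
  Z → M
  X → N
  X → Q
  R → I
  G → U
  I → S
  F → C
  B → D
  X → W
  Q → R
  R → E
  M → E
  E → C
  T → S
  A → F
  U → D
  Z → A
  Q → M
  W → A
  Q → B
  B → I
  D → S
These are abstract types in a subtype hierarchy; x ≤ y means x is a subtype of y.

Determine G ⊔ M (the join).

U

Common upper bounds of {G, M}: C, D, S, T, U.
The least among these is U.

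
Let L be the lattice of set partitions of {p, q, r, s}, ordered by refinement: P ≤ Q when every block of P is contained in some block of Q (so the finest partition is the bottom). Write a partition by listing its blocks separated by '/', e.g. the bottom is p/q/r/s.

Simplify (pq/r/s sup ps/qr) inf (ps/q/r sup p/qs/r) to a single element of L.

pq/r/s ∨ ps/qr = pqrs
ps/q/r ∨ p/qs/r = pqs/r
pqrs ∧ pqs/r = pqs/r

pqs/r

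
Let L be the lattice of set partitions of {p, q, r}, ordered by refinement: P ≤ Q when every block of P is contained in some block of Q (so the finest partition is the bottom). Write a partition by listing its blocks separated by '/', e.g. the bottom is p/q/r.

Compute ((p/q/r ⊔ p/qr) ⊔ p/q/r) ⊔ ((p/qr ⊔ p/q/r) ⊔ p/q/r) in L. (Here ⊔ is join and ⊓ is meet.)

p/qr

p/q/r ∨ p/qr = p/qr
p/qr ∨ p/q/r = p/qr
p/qr ∨ p/q/r = p/qr
p/qr ∨ p/q/r = p/qr
p/qr ∨ p/qr = p/qr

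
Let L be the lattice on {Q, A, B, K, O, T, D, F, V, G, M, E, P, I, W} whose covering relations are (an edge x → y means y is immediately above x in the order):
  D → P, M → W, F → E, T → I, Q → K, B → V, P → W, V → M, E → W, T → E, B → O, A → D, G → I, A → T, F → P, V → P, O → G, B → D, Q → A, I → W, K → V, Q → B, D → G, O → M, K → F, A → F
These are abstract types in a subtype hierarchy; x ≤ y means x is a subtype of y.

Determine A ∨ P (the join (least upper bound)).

Common upper bounds of {A, P}: P, W.
The least among these is P.

P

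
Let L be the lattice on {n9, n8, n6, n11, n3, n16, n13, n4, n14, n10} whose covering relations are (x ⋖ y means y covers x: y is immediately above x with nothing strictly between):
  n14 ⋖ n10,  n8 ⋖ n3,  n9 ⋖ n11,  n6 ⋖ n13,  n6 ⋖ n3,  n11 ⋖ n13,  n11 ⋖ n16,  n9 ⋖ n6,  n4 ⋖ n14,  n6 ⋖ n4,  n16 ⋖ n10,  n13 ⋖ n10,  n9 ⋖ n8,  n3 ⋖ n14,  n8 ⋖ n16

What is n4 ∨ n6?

Common upper bounds of {n4, n6}: n10, n14, n4.
The least among these is n4.

n4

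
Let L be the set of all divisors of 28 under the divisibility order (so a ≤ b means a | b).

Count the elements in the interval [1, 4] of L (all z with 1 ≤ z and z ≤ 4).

The interval [1, 4] = {1, 2, 4}, which has 3 elements.

3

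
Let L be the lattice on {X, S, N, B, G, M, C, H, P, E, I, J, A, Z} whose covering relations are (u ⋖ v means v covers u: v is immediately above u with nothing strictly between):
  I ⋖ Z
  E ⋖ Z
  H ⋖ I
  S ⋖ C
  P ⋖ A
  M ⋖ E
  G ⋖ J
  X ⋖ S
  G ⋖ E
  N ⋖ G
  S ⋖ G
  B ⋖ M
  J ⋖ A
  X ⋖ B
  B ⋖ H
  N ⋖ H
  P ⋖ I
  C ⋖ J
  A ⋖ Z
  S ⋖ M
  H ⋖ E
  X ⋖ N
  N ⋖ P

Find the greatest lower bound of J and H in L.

Common lower bounds of {J, H}: N, X.
The greatest among these is N.

N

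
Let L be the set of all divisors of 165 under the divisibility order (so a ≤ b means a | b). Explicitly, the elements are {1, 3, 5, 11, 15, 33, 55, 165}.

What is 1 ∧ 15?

1

Common lower bounds of {1, 15}: 1.
The greatest among these is 1.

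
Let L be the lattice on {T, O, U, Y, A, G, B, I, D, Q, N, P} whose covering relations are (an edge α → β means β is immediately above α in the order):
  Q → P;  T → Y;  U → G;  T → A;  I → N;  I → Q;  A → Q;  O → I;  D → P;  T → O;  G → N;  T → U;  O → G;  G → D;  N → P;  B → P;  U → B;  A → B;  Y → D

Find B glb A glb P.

Common lower bounds of {B, A, P}: A, T.
The greatest among these is A.

A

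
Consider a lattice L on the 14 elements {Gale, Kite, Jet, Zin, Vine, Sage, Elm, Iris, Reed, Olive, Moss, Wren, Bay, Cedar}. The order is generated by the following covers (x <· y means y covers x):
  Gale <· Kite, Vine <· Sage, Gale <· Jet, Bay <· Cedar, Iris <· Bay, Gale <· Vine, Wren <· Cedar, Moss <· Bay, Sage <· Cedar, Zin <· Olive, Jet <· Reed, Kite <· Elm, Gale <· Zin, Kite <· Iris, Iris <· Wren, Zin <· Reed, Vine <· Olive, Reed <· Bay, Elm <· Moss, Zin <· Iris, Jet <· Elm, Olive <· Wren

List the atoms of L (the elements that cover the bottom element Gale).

Jet, Kite, Vine, Zin

The atoms are exactly the elements that cover Gale: Jet, Kite, Vine, Zin.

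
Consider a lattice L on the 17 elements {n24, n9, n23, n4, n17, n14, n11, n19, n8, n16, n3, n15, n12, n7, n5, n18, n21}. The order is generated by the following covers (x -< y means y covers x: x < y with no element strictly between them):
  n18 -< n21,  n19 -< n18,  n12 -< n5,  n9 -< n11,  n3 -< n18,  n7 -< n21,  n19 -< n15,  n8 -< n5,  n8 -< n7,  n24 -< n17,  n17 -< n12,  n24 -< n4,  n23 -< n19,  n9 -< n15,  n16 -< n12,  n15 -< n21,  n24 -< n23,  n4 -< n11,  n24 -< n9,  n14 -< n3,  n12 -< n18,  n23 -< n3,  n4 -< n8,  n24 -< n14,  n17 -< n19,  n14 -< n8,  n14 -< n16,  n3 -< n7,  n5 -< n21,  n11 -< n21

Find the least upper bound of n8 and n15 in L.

Common upper bounds of {n8, n15}: n21.
The least among these is n21.

n21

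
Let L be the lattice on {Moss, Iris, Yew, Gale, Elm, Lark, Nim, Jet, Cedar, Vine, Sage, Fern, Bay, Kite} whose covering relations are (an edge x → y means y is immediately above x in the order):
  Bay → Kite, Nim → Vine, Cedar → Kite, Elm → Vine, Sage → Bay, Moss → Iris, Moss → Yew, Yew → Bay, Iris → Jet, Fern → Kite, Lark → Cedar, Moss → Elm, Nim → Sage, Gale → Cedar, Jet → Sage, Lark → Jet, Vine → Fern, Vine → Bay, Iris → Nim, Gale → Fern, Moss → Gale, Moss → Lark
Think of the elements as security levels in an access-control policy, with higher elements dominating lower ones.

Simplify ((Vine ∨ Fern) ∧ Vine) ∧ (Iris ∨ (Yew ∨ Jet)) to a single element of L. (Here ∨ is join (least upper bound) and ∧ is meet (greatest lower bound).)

Vine

Vine ∨ Fern = Fern
Fern ∧ Vine = Vine
Yew ∨ Jet = Bay
Iris ∨ Bay = Bay
Vine ∧ Bay = Vine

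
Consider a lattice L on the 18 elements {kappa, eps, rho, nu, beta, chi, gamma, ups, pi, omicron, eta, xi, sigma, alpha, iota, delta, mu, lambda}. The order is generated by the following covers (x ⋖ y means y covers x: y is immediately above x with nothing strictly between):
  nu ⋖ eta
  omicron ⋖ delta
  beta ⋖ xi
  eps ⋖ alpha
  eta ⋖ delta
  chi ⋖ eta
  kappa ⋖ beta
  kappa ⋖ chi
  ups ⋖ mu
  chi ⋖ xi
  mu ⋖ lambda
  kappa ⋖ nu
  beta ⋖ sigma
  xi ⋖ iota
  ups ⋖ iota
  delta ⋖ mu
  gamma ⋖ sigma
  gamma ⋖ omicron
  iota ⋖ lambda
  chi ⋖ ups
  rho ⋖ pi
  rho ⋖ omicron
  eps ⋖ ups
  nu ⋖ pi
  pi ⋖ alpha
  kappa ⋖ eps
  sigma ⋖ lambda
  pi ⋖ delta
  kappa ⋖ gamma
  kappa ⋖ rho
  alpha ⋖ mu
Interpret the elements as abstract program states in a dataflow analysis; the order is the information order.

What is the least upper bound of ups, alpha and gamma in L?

Common upper bounds of {ups, alpha, gamma}: lambda, mu.
The least among these is mu.

mu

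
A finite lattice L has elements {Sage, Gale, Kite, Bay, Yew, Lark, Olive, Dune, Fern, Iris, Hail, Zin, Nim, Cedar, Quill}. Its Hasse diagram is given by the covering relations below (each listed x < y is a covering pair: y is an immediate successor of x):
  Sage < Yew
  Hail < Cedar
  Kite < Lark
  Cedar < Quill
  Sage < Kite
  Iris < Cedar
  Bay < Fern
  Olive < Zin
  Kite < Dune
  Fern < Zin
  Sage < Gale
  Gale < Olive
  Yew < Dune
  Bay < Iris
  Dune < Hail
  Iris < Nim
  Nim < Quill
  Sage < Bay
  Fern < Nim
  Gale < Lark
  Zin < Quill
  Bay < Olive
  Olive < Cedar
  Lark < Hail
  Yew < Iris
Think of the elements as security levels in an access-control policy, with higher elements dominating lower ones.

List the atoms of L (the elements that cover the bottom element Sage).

The atoms are exactly the elements that cover Sage: Bay, Gale, Kite, Yew.

Bay, Gale, Kite, Yew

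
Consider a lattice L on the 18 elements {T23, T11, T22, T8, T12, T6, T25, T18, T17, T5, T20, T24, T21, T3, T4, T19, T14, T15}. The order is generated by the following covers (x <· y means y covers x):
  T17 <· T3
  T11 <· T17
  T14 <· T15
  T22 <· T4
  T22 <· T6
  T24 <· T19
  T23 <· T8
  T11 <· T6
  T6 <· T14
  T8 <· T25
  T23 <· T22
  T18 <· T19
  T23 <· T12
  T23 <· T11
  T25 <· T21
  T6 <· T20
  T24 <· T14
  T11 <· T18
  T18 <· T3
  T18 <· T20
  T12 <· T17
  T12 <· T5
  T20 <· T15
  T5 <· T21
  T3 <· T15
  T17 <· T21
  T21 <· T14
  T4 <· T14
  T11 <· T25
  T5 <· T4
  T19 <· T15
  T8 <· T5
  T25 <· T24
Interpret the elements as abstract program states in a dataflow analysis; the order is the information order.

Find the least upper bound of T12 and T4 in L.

T4

Common upper bounds of {T12, T4}: T14, T15, T4.
The least among these is T4.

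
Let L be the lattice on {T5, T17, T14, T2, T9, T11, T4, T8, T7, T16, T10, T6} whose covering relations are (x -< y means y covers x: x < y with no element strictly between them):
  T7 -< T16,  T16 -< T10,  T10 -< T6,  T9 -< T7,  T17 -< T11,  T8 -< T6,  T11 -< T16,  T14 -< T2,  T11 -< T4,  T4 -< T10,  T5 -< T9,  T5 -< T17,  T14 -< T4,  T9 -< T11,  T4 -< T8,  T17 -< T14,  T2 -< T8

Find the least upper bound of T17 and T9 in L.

Common upper bounds of {T17, T9}: T10, T11, T16, T4, T6, T8.
The least among these is T11.

T11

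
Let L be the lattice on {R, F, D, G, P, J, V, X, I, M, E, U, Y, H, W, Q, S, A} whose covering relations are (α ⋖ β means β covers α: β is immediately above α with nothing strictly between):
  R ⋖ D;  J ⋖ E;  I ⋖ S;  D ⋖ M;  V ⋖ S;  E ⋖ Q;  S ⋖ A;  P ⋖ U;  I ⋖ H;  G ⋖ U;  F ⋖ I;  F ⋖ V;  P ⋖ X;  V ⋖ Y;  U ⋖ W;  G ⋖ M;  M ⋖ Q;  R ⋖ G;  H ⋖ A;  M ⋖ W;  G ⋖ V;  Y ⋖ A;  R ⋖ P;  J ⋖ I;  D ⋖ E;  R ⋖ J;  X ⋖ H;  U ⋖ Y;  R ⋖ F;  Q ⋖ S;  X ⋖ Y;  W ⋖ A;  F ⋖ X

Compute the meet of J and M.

Common lower bounds of {J, M}: R.
The greatest among these is R.

R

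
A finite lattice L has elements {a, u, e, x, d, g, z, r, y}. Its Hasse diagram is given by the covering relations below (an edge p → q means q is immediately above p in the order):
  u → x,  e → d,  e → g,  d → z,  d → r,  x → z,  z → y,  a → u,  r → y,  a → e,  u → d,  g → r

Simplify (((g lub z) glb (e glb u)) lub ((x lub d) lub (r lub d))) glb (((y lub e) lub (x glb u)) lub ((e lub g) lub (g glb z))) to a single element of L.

g ∨ z = y
e ∧ u = a
y ∧ a = a
x ∨ d = z
r ∨ d = r
z ∨ r = y
a ∨ y = y
y ∨ e = y
x ∧ u = u
y ∨ u = y
e ∨ g = g
g ∧ z = e
g ∨ e = g
y ∨ g = y
y ∧ y = y

y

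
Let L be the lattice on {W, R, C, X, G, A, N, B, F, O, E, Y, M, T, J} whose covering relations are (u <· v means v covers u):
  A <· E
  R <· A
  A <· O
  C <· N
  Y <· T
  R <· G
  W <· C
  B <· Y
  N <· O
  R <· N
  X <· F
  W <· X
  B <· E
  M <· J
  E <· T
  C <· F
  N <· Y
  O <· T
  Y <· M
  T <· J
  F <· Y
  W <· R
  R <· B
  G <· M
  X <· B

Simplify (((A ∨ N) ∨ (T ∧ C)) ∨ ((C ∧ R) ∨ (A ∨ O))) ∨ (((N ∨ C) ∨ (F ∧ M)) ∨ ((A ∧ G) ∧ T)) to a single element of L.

A ∨ N = O
T ∧ C = C
O ∨ C = O
C ∧ R = W
A ∨ O = O
W ∨ O = O
O ∨ O = O
N ∨ C = N
F ∧ M = F
N ∨ F = Y
A ∧ G = R
R ∧ T = R
Y ∨ R = Y
O ∨ Y = T

T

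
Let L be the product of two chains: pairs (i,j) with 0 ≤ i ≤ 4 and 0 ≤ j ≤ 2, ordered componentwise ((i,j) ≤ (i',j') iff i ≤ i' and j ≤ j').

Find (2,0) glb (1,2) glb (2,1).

Common lower bounds of {(2,0), (1,2), (2,1)}: (0,0), (1,0).
The greatest among these is (1,0).

(1,0)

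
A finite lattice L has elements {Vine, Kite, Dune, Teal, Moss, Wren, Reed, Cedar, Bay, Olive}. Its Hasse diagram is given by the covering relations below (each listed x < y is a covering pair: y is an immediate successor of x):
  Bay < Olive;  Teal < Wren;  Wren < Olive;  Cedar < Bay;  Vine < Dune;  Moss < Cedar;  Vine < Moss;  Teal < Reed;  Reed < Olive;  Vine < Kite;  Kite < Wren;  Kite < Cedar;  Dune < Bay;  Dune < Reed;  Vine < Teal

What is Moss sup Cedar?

Cedar

Common upper bounds of {Moss, Cedar}: Bay, Cedar, Olive.
The least among these is Cedar.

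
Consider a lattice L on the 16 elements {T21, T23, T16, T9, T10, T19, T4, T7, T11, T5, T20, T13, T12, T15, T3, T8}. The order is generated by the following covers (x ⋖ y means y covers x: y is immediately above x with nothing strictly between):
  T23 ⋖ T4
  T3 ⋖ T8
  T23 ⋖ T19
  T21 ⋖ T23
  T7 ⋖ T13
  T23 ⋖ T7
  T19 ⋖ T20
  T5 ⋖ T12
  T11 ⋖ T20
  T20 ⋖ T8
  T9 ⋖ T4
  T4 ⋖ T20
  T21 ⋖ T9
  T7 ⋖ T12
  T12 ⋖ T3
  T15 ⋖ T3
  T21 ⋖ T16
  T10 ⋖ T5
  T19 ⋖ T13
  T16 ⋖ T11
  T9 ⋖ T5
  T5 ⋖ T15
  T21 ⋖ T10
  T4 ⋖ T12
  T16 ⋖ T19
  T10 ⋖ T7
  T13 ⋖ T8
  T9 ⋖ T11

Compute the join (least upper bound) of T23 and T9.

Common upper bounds of {T23, T9}: T12, T20, T3, T4, T8.
The least among these is T4.

T4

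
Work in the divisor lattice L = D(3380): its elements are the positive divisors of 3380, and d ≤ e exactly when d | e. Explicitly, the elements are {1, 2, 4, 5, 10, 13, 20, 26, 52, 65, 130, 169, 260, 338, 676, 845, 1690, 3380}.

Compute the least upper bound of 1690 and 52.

Common upper bounds of {1690, 52}: 3380.
The least among these is 3380.

3380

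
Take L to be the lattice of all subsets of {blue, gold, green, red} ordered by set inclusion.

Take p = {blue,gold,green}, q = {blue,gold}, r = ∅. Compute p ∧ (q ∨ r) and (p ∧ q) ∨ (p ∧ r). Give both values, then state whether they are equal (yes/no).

{blue,gold}; {blue,gold}; yes

q ∨ r = {blue,gold}, so p ∧ (q ∨ r) = {blue,gold,green} ∧ {blue,gold} = {blue,gold}.
p ∧ q = {blue,gold} and p ∧ r = ∅, so (p ∧ q) ∨ (p ∧ r) = {blue,gold} ∨ ∅ = {blue,gold}.
Equal: yes.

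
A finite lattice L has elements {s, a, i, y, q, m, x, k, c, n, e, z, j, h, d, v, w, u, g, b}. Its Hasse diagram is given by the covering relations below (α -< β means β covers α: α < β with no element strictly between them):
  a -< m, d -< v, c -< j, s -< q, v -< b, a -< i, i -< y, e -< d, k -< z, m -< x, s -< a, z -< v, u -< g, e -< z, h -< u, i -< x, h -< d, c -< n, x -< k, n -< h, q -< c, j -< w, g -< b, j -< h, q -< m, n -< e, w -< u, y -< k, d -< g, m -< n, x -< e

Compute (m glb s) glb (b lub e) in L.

s

m ∧ s = s
b ∨ e = b
s ∧ b = s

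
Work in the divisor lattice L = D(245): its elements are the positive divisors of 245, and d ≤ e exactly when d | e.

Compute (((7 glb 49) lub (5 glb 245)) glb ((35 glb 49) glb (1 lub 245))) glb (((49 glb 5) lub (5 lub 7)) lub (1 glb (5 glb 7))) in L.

7

7 ∧ 49 = 7
5 ∧ 245 = 5
7 ∨ 5 = 35
35 ∧ 49 = 7
1 ∨ 245 = 245
7 ∧ 245 = 7
35 ∧ 7 = 7
49 ∧ 5 = 1
5 ∨ 7 = 35
1 ∨ 35 = 35
5 ∧ 7 = 1
1 ∧ 1 = 1
35 ∨ 1 = 35
7 ∧ 35 = 7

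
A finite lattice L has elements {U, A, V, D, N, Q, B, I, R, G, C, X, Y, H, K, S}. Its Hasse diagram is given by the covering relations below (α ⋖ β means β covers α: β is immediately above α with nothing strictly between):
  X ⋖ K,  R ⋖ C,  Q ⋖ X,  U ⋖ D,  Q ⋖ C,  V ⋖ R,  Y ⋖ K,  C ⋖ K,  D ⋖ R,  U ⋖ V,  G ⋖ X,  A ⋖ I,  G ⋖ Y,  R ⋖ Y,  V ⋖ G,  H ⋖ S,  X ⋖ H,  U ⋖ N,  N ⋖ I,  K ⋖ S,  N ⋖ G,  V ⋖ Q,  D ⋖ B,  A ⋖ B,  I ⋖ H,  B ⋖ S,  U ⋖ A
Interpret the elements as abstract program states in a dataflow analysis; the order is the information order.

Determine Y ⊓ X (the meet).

G

Common lower bounds of {Y, X}: G, N, U, V.
The greatest among these is G.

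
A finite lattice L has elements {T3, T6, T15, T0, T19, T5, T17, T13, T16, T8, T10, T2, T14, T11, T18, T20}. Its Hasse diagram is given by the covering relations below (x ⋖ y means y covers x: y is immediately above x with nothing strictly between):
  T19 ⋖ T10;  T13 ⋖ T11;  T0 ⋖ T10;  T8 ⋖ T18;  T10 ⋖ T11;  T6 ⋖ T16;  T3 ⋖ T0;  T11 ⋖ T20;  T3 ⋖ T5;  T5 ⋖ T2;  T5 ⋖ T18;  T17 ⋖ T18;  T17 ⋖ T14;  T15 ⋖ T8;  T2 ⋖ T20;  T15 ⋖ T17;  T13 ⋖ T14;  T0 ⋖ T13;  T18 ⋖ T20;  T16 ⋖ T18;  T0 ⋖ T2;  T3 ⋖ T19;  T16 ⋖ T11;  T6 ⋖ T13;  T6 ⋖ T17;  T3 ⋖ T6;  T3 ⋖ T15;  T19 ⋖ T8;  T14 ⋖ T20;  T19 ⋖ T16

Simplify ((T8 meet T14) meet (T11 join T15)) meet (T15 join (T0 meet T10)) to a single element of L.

T8 ∧ T14 = T15
T11 ∨ T15 = T20
T15 ∧ T20 = T15
T0 ∧ T10 = T0
T15 ∨ T0 = T14
T15 ∧ T14 = T15

T15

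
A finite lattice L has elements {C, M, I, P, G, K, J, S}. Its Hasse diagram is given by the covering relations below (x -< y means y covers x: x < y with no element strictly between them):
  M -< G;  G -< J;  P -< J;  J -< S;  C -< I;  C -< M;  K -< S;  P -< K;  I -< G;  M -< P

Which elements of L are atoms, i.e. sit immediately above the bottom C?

I, M

The atoms are exactly the elements that cover C: I, M.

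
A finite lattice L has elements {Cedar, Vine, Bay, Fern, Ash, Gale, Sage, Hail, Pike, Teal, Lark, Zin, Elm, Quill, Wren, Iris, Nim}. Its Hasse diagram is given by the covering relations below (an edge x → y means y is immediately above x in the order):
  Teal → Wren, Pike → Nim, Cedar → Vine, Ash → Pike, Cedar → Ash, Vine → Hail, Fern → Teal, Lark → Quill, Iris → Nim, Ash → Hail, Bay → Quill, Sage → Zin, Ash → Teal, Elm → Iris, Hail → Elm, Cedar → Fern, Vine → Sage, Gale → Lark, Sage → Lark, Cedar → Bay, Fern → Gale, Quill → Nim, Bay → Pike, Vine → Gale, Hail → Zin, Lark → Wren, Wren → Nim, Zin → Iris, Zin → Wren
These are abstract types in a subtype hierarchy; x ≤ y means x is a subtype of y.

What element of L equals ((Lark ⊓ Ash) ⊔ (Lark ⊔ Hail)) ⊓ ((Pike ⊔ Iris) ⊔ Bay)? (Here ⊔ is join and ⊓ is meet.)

Lark ∧ Ash = Cedar
Lark ∨ Hail = Wren
Cedar ∨ Wren = Wren
Pike ∨ Iris = Nim
Nim ∨ Bay = Nim
Wren ∧ Nim = Wren

Wren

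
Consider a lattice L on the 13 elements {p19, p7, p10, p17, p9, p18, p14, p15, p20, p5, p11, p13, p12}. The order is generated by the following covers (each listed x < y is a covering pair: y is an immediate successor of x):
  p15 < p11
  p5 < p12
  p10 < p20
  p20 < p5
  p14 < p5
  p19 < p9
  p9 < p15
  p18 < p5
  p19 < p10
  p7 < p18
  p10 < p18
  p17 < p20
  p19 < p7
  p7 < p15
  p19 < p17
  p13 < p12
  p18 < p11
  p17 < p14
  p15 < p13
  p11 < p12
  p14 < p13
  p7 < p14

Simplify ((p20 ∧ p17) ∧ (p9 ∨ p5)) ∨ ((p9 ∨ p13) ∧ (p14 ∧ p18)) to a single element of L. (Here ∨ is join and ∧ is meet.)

p20 ∧ p17 = p17
p9 ∨ p5 = p12
p17 ∧ p12 = p17
p9 ∨ p13 = p13
p14 ∧ p18 = p7
p13 ∧ p7 = p7
p17 ∨ p7 = p14

p14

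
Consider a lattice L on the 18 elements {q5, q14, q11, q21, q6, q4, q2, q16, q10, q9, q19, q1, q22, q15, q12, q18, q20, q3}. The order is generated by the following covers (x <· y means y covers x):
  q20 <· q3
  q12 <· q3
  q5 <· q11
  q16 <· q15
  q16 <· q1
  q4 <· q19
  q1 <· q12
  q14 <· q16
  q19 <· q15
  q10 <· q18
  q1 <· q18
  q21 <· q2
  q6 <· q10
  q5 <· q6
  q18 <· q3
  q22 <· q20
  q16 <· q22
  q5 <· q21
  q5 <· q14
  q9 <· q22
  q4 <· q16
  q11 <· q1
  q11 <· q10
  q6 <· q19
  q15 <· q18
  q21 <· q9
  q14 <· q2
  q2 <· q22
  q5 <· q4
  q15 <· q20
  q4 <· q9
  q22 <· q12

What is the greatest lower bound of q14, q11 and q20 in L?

Common lower bounds of {q14, q11, q20}: q5.
The greatest among these is q5.

q5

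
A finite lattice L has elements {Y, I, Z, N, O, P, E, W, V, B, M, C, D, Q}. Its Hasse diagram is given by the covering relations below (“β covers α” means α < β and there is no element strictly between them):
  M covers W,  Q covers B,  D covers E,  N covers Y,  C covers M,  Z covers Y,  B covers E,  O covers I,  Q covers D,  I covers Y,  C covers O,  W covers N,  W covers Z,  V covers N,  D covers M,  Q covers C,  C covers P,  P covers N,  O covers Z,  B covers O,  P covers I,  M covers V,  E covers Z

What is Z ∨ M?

Common upper bounds of {Z, M}: C, D, M, Q.
The least among these is M.

M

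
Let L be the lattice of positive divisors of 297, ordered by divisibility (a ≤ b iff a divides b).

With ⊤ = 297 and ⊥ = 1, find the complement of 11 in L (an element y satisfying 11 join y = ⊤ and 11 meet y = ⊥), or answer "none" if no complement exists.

Need y with 11 ∨ y = 297 and 11 ∧ y = 1.
Checking each element gives: 27.

27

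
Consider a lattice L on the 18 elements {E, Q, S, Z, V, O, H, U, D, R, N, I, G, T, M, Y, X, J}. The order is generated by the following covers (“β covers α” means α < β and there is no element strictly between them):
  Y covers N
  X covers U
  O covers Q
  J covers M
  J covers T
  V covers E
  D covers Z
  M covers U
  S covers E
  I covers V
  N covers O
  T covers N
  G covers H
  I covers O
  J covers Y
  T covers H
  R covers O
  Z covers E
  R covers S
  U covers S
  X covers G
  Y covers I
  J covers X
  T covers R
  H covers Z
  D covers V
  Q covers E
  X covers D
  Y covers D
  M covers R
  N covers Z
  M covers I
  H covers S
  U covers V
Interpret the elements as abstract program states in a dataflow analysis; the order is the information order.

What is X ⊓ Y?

D

Common lower bounds of {X, Y}: D, E, V, Z.
The greatest among these is D.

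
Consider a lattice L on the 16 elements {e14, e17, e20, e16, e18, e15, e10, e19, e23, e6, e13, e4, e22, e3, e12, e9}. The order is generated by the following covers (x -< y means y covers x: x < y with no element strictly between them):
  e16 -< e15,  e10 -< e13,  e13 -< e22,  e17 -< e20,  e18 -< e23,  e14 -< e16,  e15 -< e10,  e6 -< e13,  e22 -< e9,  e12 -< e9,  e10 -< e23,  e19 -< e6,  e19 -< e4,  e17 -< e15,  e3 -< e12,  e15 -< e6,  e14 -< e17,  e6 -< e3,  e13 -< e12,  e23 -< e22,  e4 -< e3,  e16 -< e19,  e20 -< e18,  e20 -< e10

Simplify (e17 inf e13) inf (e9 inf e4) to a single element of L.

e14

e17 ∧ e13 = e17
e9 ∧ e4 = e4
e17 ∧ e4 = e14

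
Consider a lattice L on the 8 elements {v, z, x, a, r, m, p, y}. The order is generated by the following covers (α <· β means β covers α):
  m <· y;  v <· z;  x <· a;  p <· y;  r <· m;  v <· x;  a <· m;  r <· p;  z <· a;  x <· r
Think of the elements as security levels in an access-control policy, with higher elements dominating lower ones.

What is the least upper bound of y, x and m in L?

Common upper bounds of {y, x, m}: y.
The least among these is y.

y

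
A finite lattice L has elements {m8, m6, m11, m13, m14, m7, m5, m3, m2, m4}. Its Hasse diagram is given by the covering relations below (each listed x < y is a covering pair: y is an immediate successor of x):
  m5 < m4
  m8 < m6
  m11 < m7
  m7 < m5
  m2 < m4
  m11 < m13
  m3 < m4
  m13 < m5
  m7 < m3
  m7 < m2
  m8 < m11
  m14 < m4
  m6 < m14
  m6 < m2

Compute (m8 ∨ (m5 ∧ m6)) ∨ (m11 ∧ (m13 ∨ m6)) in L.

m5 ∧ m6 = m8
m8 ∨ m8 = m8
m13 ∨ m6 = m4
m11 ∧ m4 = m11
m8 ∨ m11 = m11

m11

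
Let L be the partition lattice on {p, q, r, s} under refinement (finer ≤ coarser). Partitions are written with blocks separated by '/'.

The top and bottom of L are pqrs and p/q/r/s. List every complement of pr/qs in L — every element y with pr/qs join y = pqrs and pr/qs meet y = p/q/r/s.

p/q/rs, p/qr/s, pq/r/s, pq/rs, ps/q/r, ps/qr

Need y with pr/qs ∨ y = pqrs and pr/qs ∧ y = p/q/r/s.
Checking each element gives: p/q/rs, p/qr/s, pq/r/s, pq/rs, ps/q/r, ps/qr.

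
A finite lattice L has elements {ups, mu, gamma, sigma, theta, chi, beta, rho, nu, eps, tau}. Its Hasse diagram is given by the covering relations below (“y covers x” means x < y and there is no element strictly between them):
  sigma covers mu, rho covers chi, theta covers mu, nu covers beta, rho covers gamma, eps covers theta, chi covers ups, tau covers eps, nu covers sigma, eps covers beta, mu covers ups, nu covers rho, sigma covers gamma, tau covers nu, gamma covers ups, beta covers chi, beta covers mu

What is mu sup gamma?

sigma

Common upper bounds of {mu, gamma}: nu, sigma, tau.
The least among these is sigma.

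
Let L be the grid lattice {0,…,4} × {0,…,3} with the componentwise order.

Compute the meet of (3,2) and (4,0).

(3,0)

Common lower bounds of {(3,2), (4,0)}: (0,0), (1,0), (2,0), (3,0).
The greatest among these is (3,0).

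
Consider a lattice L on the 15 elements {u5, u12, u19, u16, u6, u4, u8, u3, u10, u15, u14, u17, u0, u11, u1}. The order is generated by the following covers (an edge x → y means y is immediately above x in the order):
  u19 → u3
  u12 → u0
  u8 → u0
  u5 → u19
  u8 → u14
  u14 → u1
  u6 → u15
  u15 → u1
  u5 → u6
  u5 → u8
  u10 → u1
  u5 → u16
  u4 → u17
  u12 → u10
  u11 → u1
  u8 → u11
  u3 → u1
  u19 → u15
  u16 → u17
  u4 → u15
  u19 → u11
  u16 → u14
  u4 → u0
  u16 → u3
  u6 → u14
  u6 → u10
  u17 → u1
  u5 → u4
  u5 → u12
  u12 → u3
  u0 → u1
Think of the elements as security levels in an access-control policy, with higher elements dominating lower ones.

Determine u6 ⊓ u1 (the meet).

u6

Common lower bounds of {u6, u1}: u5, u6.
The greatest among these is u6.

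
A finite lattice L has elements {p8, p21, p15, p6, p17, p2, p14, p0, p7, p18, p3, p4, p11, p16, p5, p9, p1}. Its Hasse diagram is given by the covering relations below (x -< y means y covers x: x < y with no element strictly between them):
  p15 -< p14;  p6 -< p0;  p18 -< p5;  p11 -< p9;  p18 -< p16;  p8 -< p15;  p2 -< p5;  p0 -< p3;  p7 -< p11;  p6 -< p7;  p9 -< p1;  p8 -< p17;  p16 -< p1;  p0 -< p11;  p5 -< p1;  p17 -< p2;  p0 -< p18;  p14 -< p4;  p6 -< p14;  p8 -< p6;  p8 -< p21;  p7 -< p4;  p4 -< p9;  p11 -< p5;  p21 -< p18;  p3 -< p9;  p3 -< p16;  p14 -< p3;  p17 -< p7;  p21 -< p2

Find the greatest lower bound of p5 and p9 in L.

Common lower bounds of {p5, p9}: p0, p11, p17, p6, p7, p8.
The greatest among these is p11.

p11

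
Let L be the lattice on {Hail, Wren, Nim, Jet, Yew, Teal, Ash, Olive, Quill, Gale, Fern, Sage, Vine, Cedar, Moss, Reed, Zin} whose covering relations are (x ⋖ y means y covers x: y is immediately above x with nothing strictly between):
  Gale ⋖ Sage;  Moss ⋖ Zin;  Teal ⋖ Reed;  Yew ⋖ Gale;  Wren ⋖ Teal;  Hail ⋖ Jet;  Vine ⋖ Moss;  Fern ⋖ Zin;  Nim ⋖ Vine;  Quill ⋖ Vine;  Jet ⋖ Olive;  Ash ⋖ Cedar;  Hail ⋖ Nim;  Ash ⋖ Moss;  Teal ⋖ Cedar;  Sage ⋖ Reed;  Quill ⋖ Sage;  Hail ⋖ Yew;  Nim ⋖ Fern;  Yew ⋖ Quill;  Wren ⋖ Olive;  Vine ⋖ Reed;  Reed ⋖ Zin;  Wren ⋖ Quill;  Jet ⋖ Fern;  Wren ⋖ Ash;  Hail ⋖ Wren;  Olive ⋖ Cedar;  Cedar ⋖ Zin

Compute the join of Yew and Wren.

Quill

Common upper bounds of {Yew, Wren}: Moss, Quill, Reed, Sage, Vine, Zin.
The least among these is Quill.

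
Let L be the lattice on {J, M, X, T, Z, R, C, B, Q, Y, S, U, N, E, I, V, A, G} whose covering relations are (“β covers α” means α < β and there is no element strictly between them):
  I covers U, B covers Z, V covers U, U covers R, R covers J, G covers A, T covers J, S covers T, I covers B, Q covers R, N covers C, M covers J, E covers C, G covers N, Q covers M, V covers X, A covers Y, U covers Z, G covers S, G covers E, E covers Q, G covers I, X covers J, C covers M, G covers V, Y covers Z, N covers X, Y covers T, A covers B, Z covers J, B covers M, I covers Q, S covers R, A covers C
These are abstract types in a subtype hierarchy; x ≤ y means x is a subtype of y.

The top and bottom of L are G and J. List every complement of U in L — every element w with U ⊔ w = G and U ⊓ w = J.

Need w with U ∨ w = G and U ∧ w = J.
Checking each element gives: C, N, T.

C, N, T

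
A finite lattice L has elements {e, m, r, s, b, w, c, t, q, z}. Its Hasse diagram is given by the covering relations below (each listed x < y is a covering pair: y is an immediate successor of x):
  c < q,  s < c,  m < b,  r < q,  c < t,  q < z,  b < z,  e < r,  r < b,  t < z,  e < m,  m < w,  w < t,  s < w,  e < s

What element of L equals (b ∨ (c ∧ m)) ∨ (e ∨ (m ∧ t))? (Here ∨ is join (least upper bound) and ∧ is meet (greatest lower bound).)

c ∧ m = e
b ∨ e = b
m ∧ t = m
e ∨ m = m
b ∨ m = b

b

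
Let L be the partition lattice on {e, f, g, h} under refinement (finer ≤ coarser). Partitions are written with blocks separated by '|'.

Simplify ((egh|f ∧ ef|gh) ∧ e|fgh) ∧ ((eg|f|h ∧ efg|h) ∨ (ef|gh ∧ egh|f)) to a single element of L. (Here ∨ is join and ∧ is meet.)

e|f|gh

egh|f ∧ ef|gh = e|f|gh
e|f|gh ∧ e|fgh = e|f|gh
eg|f|h ∧ efg|h = eg|f|h
ef|gh ∧ egh|f = e|f|gh
eg|f|h ∨ e|f|gh = egh|f
e|f|gh ∧ egh|f = e|f|gh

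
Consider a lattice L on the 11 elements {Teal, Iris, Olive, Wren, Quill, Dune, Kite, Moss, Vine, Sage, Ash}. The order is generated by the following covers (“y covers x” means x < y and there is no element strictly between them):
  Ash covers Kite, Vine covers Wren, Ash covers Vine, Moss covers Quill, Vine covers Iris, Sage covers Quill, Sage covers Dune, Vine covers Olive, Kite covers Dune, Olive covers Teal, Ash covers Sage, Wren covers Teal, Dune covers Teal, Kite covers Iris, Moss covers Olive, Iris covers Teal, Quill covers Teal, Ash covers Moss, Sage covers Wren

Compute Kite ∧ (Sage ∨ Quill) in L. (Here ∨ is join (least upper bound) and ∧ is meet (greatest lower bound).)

Dune

Sage ∨ Quill = Sage
Kite ∧ Sage = Dune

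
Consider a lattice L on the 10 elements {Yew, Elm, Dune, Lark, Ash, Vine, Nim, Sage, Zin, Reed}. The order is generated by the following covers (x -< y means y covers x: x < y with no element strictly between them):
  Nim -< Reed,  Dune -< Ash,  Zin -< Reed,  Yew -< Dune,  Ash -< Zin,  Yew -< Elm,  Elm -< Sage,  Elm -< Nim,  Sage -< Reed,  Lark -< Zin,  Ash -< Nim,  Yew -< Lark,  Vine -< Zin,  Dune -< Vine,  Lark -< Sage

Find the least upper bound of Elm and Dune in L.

Common upper bounds of {Elm, Dune}: Nim, Reed.
The least among these is Nim.

Nim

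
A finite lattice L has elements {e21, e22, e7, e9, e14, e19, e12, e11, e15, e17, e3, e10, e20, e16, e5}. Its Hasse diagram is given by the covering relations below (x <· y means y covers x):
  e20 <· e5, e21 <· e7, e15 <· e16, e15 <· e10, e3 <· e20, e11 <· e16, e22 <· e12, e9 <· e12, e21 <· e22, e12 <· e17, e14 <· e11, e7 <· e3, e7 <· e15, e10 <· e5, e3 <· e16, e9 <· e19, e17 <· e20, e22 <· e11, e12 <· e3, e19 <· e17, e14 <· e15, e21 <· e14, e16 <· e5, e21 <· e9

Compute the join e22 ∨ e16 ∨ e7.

e16

Common upper bounds of {e22, e16, e7}: e16, e5.
The least among these is e16.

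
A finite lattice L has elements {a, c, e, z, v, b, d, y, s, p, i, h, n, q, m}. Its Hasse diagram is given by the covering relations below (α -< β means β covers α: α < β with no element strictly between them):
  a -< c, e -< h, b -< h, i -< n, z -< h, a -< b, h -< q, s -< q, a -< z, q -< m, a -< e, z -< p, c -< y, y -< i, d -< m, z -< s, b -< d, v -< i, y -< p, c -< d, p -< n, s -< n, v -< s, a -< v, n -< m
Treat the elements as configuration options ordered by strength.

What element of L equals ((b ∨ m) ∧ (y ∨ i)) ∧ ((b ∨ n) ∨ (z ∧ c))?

i

b ∨ m = m
y ∨ i = i
m ∧ i = i
b ∨ n = m
z ∧ c = a
m ∨ a = m
i ∧ m = i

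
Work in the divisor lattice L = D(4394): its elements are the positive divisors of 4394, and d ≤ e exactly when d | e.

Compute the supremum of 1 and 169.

169

In the divisibility order, the join is the least common multiple: lcm(1, 169) = 169.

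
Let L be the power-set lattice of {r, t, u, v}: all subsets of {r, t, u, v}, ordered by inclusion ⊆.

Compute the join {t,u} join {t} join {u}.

{t,u}

Under ⊆, join is union: {t,u} ∪ {t} ∪ {u} = {t,u}.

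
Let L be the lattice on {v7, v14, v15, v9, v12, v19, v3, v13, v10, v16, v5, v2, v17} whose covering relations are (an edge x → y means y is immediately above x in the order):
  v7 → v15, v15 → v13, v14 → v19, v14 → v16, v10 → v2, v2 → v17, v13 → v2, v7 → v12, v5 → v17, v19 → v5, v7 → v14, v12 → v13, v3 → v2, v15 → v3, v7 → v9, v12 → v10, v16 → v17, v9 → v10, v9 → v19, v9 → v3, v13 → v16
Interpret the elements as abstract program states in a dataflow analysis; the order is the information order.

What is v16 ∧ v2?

Common lower bounds of {v16, v2}: v12, v13, v15, v7.
The greatest among these is v13.

v13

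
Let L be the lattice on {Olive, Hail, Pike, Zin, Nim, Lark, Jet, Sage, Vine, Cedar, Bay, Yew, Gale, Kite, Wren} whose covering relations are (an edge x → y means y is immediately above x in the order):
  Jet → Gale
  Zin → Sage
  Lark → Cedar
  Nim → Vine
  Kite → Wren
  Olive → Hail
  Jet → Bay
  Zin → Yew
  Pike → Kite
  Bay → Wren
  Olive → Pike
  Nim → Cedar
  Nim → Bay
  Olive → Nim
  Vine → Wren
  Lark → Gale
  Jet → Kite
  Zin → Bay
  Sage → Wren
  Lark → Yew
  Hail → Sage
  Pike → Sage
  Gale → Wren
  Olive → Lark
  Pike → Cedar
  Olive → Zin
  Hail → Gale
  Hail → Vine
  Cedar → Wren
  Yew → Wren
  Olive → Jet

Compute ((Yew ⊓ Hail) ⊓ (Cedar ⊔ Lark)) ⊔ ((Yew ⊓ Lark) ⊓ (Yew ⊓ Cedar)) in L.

Lark

Yew ∧ Hail = Olive
Cedar ∨ Lark = Cedar
Olive ∧ Cedar = Olive
Yew ∧ Lark = Lark
Yew ∧ Cedar = Lark
Lark ∧ Lark = Lark
Olive ∨ Lark = Lark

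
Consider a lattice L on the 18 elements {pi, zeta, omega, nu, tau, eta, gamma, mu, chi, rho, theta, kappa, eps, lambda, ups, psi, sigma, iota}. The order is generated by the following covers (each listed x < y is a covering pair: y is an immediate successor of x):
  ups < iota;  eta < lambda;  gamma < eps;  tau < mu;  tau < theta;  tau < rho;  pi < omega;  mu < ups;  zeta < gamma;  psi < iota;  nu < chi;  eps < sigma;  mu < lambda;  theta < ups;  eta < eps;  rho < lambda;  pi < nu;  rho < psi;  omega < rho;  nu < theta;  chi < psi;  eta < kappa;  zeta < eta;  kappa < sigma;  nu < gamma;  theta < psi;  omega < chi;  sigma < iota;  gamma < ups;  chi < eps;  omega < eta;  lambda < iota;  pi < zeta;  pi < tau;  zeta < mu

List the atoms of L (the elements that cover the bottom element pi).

The atoms are exactly the elements that cover pi: nu, omega, tau, zeta.

nu, omega, tau, zeta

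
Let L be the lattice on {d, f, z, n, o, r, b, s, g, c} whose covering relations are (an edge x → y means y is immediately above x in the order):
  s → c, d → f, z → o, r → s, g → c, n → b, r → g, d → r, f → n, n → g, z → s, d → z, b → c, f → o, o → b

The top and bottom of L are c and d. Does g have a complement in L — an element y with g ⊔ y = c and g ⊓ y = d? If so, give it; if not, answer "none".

z

Need y with g ∨ y = c and g ∧ y = d.
Checking each element gives: z.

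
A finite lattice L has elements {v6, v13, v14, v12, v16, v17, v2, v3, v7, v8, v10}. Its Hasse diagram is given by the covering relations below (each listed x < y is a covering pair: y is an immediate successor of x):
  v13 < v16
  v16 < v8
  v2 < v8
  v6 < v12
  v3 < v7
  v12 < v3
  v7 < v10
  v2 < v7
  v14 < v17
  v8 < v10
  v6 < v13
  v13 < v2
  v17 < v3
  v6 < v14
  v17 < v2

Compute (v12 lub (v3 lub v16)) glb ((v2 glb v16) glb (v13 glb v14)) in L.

v6

v3 ∨ v16 = v10
v12 ∨ v10 = v10
v2 ∧ v16 = v13
v13 ∧ v14 = v6
v13 ∧ v6 = v6
v10 ∧ v6 = v6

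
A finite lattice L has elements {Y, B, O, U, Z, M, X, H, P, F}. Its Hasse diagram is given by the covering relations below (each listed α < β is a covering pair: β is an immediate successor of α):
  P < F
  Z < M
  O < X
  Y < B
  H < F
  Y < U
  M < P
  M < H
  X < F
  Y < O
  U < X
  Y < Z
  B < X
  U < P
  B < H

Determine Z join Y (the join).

Common upper bounds of {Z, Y}: F, H, M, P, Z.
The least among these is Z.

Z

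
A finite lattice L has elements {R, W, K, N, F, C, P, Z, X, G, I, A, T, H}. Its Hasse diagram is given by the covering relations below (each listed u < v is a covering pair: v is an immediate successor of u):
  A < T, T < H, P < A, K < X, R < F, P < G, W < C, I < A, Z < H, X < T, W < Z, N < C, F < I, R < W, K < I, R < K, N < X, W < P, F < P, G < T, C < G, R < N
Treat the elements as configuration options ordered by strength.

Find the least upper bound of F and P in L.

Common upper bounds of {F, P}: A, G, H, P, T.
The least among these is P.

P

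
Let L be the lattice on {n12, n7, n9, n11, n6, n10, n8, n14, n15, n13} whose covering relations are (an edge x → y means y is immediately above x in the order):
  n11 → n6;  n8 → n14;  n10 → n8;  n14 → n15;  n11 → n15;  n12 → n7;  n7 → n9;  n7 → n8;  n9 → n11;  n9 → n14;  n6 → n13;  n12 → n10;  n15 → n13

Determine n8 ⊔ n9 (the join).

n14

Common upper bounds of {n8, n9}: n13, n14, n15.
The least among these is n14.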